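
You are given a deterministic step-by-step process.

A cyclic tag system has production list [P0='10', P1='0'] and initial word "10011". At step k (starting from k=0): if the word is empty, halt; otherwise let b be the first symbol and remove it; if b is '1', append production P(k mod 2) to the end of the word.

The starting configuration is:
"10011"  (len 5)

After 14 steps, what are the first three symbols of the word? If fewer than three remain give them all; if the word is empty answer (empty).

0) "10011"  (len 5)
1) "001110"  (len 6)
2) "01110"  (len 5)
3) "1110"  (len 4)
4) "1100"  (len 4)
5) "10010"  (len 5)
6) "00100"  (len 5)
7) "0100"  (len 4)
8) "100"  (len 3)
9) "0010"  (len 4)
10) "010"  (len 3)
11) "10"  (len 2)
12) "00"  (len 2)
13) "0"  (len 1)
14) (halted — word empty)

(empty)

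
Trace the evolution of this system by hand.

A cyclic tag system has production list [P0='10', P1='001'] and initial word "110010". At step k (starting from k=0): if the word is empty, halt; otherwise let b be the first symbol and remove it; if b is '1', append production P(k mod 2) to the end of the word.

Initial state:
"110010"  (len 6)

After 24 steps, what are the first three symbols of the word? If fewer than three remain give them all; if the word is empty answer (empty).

010

step 0: "110010"  (len 6)
step 1: "1001010"  (len 7)
step 2: "001010001"  (len 9)
step 3: "01010001"  (len 8)
step 4: "1010001"  (len 7)
step 5: "01000110"  (len 8)
step 6: "1000110"  (len 7)
step 7: "00011010"  (len 8)
step 8: "0011010"  (len 7)
step 9: "011010"  (len 6)
step 10: "11010"  (len 5)
step 11: "101010"  (len 6)
step 12: "01010001"  (len 8)
step 13: "1010001"  (len 7)
step 14: "010001001"  (len 9)
step 15: "10001001"  (len 8)
step 16: "0001001001"  (len 10)
step 17: "001001001"  (len 9)
step 18: "01001001"  (len 8)
step 19: "1001001"  (len 7)
step 20: "001001001"  (len 9)
step 21: "01001001"  (len 8)
step 22: "1001001"  (len 7)
step 23: "00100110"  (len 8)
step 24: "0100110"  (len 7)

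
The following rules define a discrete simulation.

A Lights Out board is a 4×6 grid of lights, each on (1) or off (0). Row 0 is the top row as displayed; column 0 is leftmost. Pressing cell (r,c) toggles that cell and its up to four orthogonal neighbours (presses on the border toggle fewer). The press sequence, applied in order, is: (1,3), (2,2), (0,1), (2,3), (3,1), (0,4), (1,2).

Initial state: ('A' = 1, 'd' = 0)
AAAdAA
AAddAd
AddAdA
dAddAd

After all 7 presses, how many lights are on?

k=0  AAAdAA
AAddAd
AddAdA
dAddAd
k=1  AAAAAA
AAAAdd
AddddA
dAddAd
k=2  AAAAAA
AAdAdd
AAAAdA
dAAdAd
k=3  dddAAA
AddAdd
AAAAdA
dAAdAd
k=4  dddAAA
Addddd
AAddAA
dAAAAd
k=5  dddAAA
Addddd
AdddAA
AddAAd
k=6  dddddd
AdddAd
AdddAA
AddAAd
k=7  ddAddd
AAAAAd
AdAdAA
AddAAd

13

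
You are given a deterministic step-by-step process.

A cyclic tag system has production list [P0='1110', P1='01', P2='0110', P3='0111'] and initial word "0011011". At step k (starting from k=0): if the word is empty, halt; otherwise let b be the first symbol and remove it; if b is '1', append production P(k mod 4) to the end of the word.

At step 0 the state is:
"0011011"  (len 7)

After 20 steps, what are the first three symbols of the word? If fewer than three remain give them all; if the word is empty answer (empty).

[0] "0011011"  (len 7)
[1] "011011"  (len 6)
[2] "11011"  (len 5)
[3] "10110110"  (len 8)
[4] "01101100111"  (len 11)
[5] "1101100111"  (len 10)
[6] "10110011101"  (len 11)
[7] "01100111010110"  (len 14)
[8] "1100111010110"  (len 13)
[9] "1001110101101110"  (len 16)
[10] "00111010110111001"  (len 17)
[11] "0111010110111001"  (len 16)
[12] "111010110111001"  (len 15)
[13] "110101101110011110"  (len 18)
[14] "1010110111001111001"  (len 19)
[15] "0101101110011110010110"  (len 22)
[16] "101101110011110010110"  (len 21)
[17] "011011100111100101101110"  (len 24)
[18] "11011100111100101101110"  (len 23)
[19] "10111001111001011011100110"  (len 26)
[20] "01110011110010110111001100111"  (len 29)

011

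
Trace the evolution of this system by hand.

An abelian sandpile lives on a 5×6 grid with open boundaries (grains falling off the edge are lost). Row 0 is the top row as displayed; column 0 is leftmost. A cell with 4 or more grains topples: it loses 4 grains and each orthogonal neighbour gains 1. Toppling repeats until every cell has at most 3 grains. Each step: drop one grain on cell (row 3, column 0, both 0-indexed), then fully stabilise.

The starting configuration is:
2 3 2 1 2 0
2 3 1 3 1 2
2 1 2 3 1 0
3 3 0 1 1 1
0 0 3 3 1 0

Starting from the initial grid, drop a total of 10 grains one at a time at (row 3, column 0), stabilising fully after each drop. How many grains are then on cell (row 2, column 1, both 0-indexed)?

gen 0: 2 3 2 1 2 0
2 3 1 3 1 2
2 1 2 3 1 0
3 3 0 1 1 1
0 0 3 3 1 0
gen 1: 2 3 2 1 2 0
2 3 1 3 1 2
3 2 2 3 1 0
1 0 1 1 1 1
1 1 3 3 1 0
gen 2: 2 3 2 1 2 0
2 3 1 3 1 2
3 2 2 3 1 0
2 0 1 1 1 1
1 1 3 3 1 0
gen 3: 2 3 2 1 2 0
2 3 1 3 1 2
3 2 2 3 1 0
3 0 1 1 1 1
1 1 3 3 1 0
gen 4: 2 3 2 1 2 0
3 3 1 3 1 2
0 3 2 3 1 0
1 1 1 1 1 1
2 1 3 3 1 0
gen 5: 2 3 2 1 2 0
3 3 1 3 1 2
0 3 2 3 1 0
2 1 1 1 1 1
2 1 3 3 1 0
gen 6: 2 3 2 1 2 0
3 3 1 3 1 2
0 3 2 3 1 0
3 1 1 1 1 1
2 1 3 3 1 0
gen 7: 2 3 2 1 2 0
3 3 1 3 1 2
1 3 2 3 1 0
0 2 1 1 1 1
3 1 3 3 1 0
gen 8: 2 3 2 1 2 0
3 3 1 3 1 2
1 3 2 3 1 0
1 2 1 1 1 1
3 1 3 3 1 0
gen 9: 2 3 2 1 2 0
3 3 1 3 1 2
1 3 2 3 1 0
2 2 1 1 1 1
3 1 3 3 1 0
gen 10: 2 3 2 1 2 0
3 3 1 3 1 2
1 3 2 3 1 0
3 2 1 1 1 1
3 1 3 3 1 0

3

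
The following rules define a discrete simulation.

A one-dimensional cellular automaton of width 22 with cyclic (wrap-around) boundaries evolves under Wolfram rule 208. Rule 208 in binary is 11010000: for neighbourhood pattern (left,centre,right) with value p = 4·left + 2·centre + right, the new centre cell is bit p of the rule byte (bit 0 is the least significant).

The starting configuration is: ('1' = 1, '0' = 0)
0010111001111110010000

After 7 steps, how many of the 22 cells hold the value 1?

step 0: 0010111001111110010000
step 1: 0000011100111111001000
step 2: 0000001110011111100100
step 3: 0000000111001111110010
step 4: 0000000011100111111001
step 5: 1000000001110011111100
step 6: 0100000000111001111110
step 7: 0010000000011100111111

10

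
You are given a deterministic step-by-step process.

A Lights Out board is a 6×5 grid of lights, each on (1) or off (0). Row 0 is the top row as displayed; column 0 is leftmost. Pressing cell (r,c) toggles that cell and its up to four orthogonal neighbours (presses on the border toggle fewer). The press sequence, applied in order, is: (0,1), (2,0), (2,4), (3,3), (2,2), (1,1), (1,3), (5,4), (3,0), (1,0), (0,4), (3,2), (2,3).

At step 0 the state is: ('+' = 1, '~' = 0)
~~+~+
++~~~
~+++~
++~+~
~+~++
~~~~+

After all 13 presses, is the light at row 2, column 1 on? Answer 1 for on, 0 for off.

0

step 0: ~~+~+
++~~~
~+++~
++~+~
~+~++
~~~~+
step 1: ++~~+
+~~~~
~+++~
++~+~
~+~++
~~~~+
step 2: ++~~+
~~~~~
+~++~
~+~+~
~+~++
~~~~+
step 3: ++~~+
~~~~+
+~+~+
~+~++
~+~++
~~~~+
step 4: ++~~+
~~~~+
+~+++
~++~~
~+~~+
~~~~+
step 5: ++~~+
~~+~+
++~~+
~+~~~
~+~~+
~~~~+
step 6: +~~~+
++~~+
+~~~+
~+~~~
~+~~+
~~~~+
step 7: +~~++
++++~
+~~++
~+~~~
~+~~+
~~~~+
step 8: +~~++
++++~
+~~++
~+~~~
~+~~~
~~~+~
step 9: +~~++
++++~
~~~++
+~~~~
++~~~
~~~+~
step 10: ~~~++
~~++~
+~~++
+~~~~
++~~~
~~~+~
step 11: ~~~~~
~~+++
+~~++
+~~~~
++~~~
~~~+~
step 12: ~~~~~
~~+++
+~+++
++++~
+++~~
~~~+~
step 13: ~~~~~
~~+~+
+~~~~
+++~~
+++~~
~~~+~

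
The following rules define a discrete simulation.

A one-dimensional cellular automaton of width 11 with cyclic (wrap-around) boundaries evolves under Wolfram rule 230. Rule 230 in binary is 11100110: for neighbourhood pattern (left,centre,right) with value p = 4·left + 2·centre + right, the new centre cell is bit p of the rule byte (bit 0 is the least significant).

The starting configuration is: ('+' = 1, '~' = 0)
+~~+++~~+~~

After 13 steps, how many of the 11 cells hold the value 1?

gen 0: +~~+++~~+~~
gen 1: +~+~++~++~+
gen 2: ++++~++~++~
gen 3: ~++++~++~++
gen 4: +~++++~++~+
gen 5: ++~++++~++~
gen 6: ~++~++++~++
gen 7: +~++~++++~+
gen 8: ++~++~++++~
gen 9: ~++~++~++++
gen 10: +~++~++~+++
gen 11: ++~++~++~++
gen 12: +++~++~++~+
gen 13: ++++~++~++~

8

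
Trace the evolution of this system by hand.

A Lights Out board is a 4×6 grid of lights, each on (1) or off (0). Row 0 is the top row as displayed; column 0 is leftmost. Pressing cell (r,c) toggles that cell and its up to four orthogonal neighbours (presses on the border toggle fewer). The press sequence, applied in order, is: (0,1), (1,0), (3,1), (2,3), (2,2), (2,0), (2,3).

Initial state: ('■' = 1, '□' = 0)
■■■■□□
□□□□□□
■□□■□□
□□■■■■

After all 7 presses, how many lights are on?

gen 0: ■■■■□□
□□□□□□
■□□■□□
□□■■■■
gen 1: □□□■□□
□■□□□□
■□□■□□
□□■■■■
gen 2: ■□□■□□
■□□□□□
□□□■□□
□□■■■■
gen 3: ■□□■□□
■□□□□□
□■□■□□
■■□■■■
gen 4: ■□□■□□
■□□■□□
□■■□■□
■■□□■■
gen 5: ■□□■□□
■□■■□□
□□□■■□
■■■□■■
gen 6: ■□□■□□
□□■■□□
■■□■■□
□■■□■■
gen 7: ■□□■□□
□□■□□□
■■■□□□
□■■■■■

11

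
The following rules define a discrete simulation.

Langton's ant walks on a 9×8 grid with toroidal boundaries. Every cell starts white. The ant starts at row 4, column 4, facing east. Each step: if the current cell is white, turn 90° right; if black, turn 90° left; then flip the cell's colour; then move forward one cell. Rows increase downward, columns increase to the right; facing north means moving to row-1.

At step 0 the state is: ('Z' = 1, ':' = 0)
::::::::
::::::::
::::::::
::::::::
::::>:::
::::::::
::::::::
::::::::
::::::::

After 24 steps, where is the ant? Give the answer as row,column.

2,2

k=0  ::::::::
::::::::
::::::::
::::::::
::::>:::
::::::::
::::::::
::::::::
::::::::
k=1  ::::::::
::::::::
::::::::
::::::::
::::Z:::
::::v:::
::::::::
::::::::
::::::::
k=2  ::::::::
::::::::
::::::::
::::::::
::::Z:::
:::<Z:::
::::::::
::::::::
::::::::
k=3  ::::::::
::::::::
::::::::
::::::::
:::^Z:::
:::ZZ:::
::::::::
::::::::
::::::::
k=4  ::::::::
::::::::
::::::::
::::::::
:::Z>:::
:::ZZ:::
::::::::
::::::::
::::::::
k=5  ::::::::
::::::::
::::::::
::::^:::
:::Z::::
:::ZZ:::
::::::::
::::::::
::::::::
k=6  ::::::::
::::::::
::::::::
::::Z>::
:::Z::::
:::ZZ:::
::::::::
::::::::
::::::::
k=7  ::::::::
::::::::
::::::::
::::ZZ::
:::Z:v::
:::ZZ:::
::::::::
::::::::
::::::::
k=8  ::::::::
::::::::
::::::::
::::ZZ::
:::Z<Z::
:::ZZ:::
::::::::
::::::::
::::::::
k=9  ::::::::
::::::::
::::::::
::::^Z::
:::ZZZ::
:::ZZ:::
::::::::
::::::::
::::::::
k=10  ::::::::
::::::::
::::::::
:::<:Z::
:::ZZZ::
:::ZZ:::
::::::::
::::::::
::::::::
k=11  ::::::::
::::::::
:::^::::
:::Z:Z::
:::ZZZ::
:::ZZ:::
::::::::
::::::::
::::::::
k=12  ::::::::
::::::::
:::Z>:::
:::Z:Z::
:::ZZZ::
:::ZZ:::
::::::::
::::::::
::::::::
k=13  ::::::::
::::::::
:::ZZ:::
:::ZvZ::
:::ZZZ::
:::ZZ:::
::::::::
::::::::
::::::::
k=14  ::::::::
::::::::
:::ZZ:::
:::<ZZ::
:::ZZZ::
:::ZZ:::
::::::::
::::::::
::::::::
k=15  ::::::::
::::::::
:::ZZ:::
::::ZZ::
:::vZZ::
:::ZZ:::
::::::::
::::::::
::::::::
k=16  ::::::::
::::::::
:::ZZ:::
::::ZZ::
::::>Z::
:::ZZ:::
::::::::
::::::::
::::::::
k=17  ::::::::
::::::::
:::ZZ:::
::::^Z::
:::::Z::
:::ZZ:::
::::::::
::::::::
::::::::
k=18  ::::::::
::::::::
:::ZZ:::
:::<:Z::
:::::Z::
:::ZZ:::
::::::::
::::::::
::::::::
k=19  ::::::::
::::::::
:::^Z:::
:::Z:Z::
:::::Z::
:::ZZ:::
::::::::
::::::::
::::::::
k=20  ::::::::
::::::::
::<:Z:::
:::Z:Z::
:::::Z::
:::ZZ:::
::::::::
::::::::
::::::::
k=21  ::::::::
::^:::::
::Z:Z:::
:::Z:Z::
:::::Z::
:::ZZ:::
::::::::
::::::::
::::::::
k=22  ::::::::
::Z>::::
::Z:Z:::
:::Z:Z::
:::::Z::
:::ZZ:::
::::::::
::::::::
::::::::
k=23  ::::::::
::ZZ::::
::ZvZ:::
:::Z:Z::
:::::Z::
:::ZZ:::
::::::::
::::::::
::::::::
k=24  ::::::::
::ZZ::::
::<ZZ:::
:::Z:Z::
:::::Z::
:::ZZ:::
::::::::
::::::::
::::::::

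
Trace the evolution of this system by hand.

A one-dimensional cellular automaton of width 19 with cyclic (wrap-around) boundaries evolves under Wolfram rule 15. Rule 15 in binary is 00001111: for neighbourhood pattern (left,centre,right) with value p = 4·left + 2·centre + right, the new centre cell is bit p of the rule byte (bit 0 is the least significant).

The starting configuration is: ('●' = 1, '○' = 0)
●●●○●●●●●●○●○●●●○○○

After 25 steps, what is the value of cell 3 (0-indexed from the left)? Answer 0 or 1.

1

step 0: ●●●○●●●●●●○●○●●●○○○
step 1: ●○○○●○○○○○○●○●○○○●●
step 2: ○○●●●○●●●●●●○●○●●●○
step 3: ●●●○○○●○○○○○○●○●○○○
step 4: ●○○○●●●○●●●●●●○●○●●
step 5: ○○●●●○○○●○○○○○○●○●○
step 6: ●●●○○○●●●○●●●●●●○●○
step 7: ●○○○●●●○○○●○○○○○○●○
step 8: ●○●●●○○○●●●○●●●●●●○
step 9: ●○●○○○●●●○○○●○○○○○○
step 10: ●○●○●●●○○○●●●○●●●●●
step 11: ○○●○●○○○●●●○○○●○○○○
step 12: ●●●○●○●●●○○○●●●○●●●
step 13: ○○○○●○●○○○●●●○○○●○○
step 14: ●●●●●○●○●●●○○○●●●○●
step 15: ○○○○○○●○●○○○●●●○○○●
step 16: ○●●●●●●○●○●●●○○○●●●
step 17: ○●○○○○○○●○●○○○●●●○○
step 18: ●●○●●●●●●○●○●●●○○○●
step 19: ○○○●○○○○○○●○●○○○●●●
step 20: ○●●●○●●●●●●○●○●●●○○
step 21: ●●○○○●○○○○○○●○●○○○●
step 22: ○○○●●●○●●●●●●○●○●●●
step 23: ○●●●○○○●○○○○○○●○●○○
step 24: ●●○○○●●●○●●●●●●○●○●
step 25: ○○○●●●○○○●○○○○○○●○●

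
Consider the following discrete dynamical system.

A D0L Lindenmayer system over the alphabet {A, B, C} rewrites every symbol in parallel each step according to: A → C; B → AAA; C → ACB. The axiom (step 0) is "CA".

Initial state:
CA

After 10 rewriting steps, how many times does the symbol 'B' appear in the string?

t=0: CA
t=1: ACBC
t=2: CACBAAAACB
t=3: ACBCACBAAACCCCACBAAA
t=4: CACBAAAACBCACBAAACCCACBACBACBACBCACBAAACCC
t=5: ACBCACBAAACCCCACBAAAACBCACBAAACCCACBACBACBCACBAAACACBAAACACBAAACACBAAAACBCACBAAACCCACBACBACB
t=6: CACBAAAACBCACBAAACCCACBACBACBACBCACBAAACCCCACBAAAACBCACBAA…CBAAACCCCACBAAAACBCACBAAACCCACBACBACBCACBAAACACBAAACACBAAA  (len 194)
t=7: ACBCACBAAACCCCACBAAAACBCACBAAACCCACBACBACBCACBAAACACBAAACA…CBAAACACBAAACACBAAAACBCACBAAACCCACBCACBAAACCCACBCACBAAACCC  (len 412)
t=8: CACBAAAACBCACBAAACCCACBACBACBACBCACBAAACCCCACBAAAACBCACBAA…CACBAAAACBCACBAAACCCACBACBACBCACBAAAACBCACBAAACCCACBACBACB  (len 882)
t=9: ACBCACBAAACCCCACBAAAACBCACBAAACCCACBACBACBCACBAAACACBAAACA…CBAAACCCCACBAAAACBCACBAAACCCACBACBACBCACBAAACACBAAACACBAAA  (len 1876)
t=10: CACBAAAACBCACBAAACCCACBACBACBACBCACBAAACCCCACBAAAACBCACBAA…CBAAACACBAAACACBAAAACBCACBAAACCCACBCACBAAACCCACBCACBAAACCC  (len 3994)

722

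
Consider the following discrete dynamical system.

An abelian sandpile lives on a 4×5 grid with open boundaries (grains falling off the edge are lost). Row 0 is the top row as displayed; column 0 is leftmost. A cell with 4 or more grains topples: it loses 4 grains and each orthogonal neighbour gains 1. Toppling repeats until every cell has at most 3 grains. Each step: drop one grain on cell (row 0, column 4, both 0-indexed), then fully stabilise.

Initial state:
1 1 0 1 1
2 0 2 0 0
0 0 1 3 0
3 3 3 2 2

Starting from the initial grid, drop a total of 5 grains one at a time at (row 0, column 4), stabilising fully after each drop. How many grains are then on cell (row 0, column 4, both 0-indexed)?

2

step 0: 1 1 0 1 1
2 0 2 0 0
0 0 1 3 0
3 3 3 2 2
step 1: 1 1 0 1 2
2 0 2 0 0
0 0 1 3 0
3 3 3 2 2
step 2: 1 1 0 1 3
2 0 2 0 0
0 0 1 3 0
3 3 3 2 2
step 3: 1 1 0 2 0
2 0 2 0 1
0 0 1 3 0
3 3 3 2 2
step 4: 1 1 0 2 1
2 0 2 0 1
0 0 1 3 0
3 3 3 2 2
step 5: 1 1 0 2 2
2 0 2 0 1
0 0 1 3 0
3 3 3 2 2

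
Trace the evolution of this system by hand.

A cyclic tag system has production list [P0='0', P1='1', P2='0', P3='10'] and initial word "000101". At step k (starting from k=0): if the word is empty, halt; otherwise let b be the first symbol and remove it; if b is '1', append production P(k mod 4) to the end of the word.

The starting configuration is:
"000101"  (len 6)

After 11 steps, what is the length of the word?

k=0  "000101"  (len 6)
k=1  "00101"  (len 5)
k=2  "0101"  (len 4)
k=3  "101"  (len 3)
k=4  "0110"  (len 4)
k=5  "110"  (len 3)
k=6  "101"  (len 3)
k=7  "010"  (len 3)
k=8  "10"  (len 2)
k=9  "00"  (len 2)
k=10  "0"  (len 1)
k=11  (halted — word empty)

0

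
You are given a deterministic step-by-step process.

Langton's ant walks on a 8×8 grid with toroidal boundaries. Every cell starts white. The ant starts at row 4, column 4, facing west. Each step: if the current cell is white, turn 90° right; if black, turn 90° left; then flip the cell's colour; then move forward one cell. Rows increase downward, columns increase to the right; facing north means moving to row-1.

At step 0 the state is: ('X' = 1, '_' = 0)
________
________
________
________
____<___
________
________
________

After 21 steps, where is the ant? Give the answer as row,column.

k=0  ________
________
________
________
____<___
________
________
________
k=1  ________
________
________
____^___
____X___
________
________
________
k=2  ________
________
________
____X>__
____X___
________
________
________
k=3  ________
________
________
____XX__
____Xv__
________
________
________
k=4  ________
________
________
____XX__
____<X__
________
________
________
k=5  ________
________
________
____XX__
_____X__
____v___
________
________
k=6  ________
________
________
____XX__
_____X__
___<X___
________
________
k=7  ________
________
________
____XX__
___^_X__
___XX___
________
________
k=8  ________
________
________
____XX__
___X>X__
___XX___
________
________
k=9  ________
________
________
____XX__
___XXX__
___Xv___
________
________
k=10  ________
________
________
____XX__
___XXX__
___X_>__
________
________
k=11  ________
________
________
____XX__
___XXX__
___X_X__
_____v__
________
k=12  ________
________
________
____XX__
___XXX__
___X_X__
____<X__
________
k=13  ________
________
________
____XX__
___XXX__
___X^X__
____XX__
________
k=14  ________
________
________
____XX__
___XXX__
___XX>__
____XX__
________
k=15  ________
________
________
____XX__
___XX^__
___XX___
____XX__
________
k=16  ________
________
________
____XX__
___X<___
___XX___
____XX__
________
k=17  ________
________
________
____XX__
___X____
___Xv___
____XX__
________
k=18  ________
________
________
____XX__
___X____
___X_>__
____XX__
________
k=19  ________
________
________
____XX__
___X____
___X_X__
____Xv__
________
k=20  ________
________
________
____XX__
___X____
___X_X__
____X_>_
________
k=21  ________
________
________
____XX__
___X____
___X_X__
____X_X_
______v_

7,6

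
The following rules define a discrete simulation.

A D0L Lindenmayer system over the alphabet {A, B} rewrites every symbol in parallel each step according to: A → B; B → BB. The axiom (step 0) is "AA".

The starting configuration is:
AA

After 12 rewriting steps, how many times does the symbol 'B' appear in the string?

4096

gen 0: AA
gen 1: BB
gen 2: BBBB
gen 3: BBBBBBBB
gen 4: BBBBBBBBBBBBBBBB
gen 5: BBBBBBBBBBBBBBBBBBBBBBBBBBBBBBBB
gen 6: BBBBBBBBBBBBBBBBBBBBBBBBBBBBBBBBBBBBBBBBBBBBBBBBBBBBBBBBBBBBBBBB
gen 7: BBBBBBBBBBBBBBBBBBBBBBBBBBBBBBBBBBBBBBBBBBBBBBBBBBBBBBBBBB…BBBBBBBBBBBBBBBBBBBBBBBBBBBBBBBBBBBBBBBBBBBBBBBBBBBBBBBBBB  (len 128)
gen 8: BBBBBBBBBBBBBBBBBBBBBBBBBBBBBBBBBBBBBBBBBBBBBBBBBBBBBBBBBB…BBBBBBBBBBBBBBBBBBBBBBBBBBBBBBBBBBBBBBBBBBBBBBBBBBBBBBBBBB  (len 256)
gen 9: BBBBBBBBBBBBBBBBBBBBBBBBBBBBBBBBBBBBBBBBBBBBBBBBBBBBBBBBBB…BBBBBBBBBBBBBBBBBBBBBBBBBBBBBBBBBBBBBBBBBBBBBBBBBBBBBBBBBB  (len 512)
gen 10: BBBBBBBBBBBBBBBBBBBBBBBBBBBBBBBBBBBBBBBBBBBBBBBBBBBBBBBBBB…BBBBBBBBBBBBBBBBBBBBBBBBBBBBBBBBBBBBBBBBBBBBBBBBBBBBBBBBBB  (len 1024)
gen 11: BBBBBBBBBBBBBBBBBBBBBBBBBBBBBBBBBBBBBBBBBBBBBBBBBBBBBBBBBB…BBBBBBBBBBBBBBBBBBBBBBBBBBBBBBBBBBBBBBBBBBBBBBBBBBBBBBBBBB  (len 2048)
gen 12: BBBBBBBBBBBBBBBBBBBBBBBBBBBBBBBBBBBBBBBBBBBBBBBBBBBBBBBBBB…BBBBBBBBBBBBBBBBBBBBBBBBBBBBBBBBBBBBBBBBBBBBBBBBBBBBBBBBBB  (len 4096)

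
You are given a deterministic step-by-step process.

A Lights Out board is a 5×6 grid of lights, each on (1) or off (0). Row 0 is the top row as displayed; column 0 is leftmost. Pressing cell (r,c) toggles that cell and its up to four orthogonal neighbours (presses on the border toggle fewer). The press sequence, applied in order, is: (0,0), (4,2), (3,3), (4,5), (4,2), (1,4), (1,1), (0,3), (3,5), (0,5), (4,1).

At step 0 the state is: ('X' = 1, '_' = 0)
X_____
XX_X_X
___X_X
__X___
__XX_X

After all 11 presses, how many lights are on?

17

k=0  X_____
XX_X_X
___X_X
__X___
__XX_X
k=1  _X____
_X_X_X
___X_X
__X___
__XX_X
k=2  _X____
_X_X_X
___X_X
______
_X___X
k=3  _X____
_X_X_X
_____X
__XXX_
_X_X_X
k=4  _X____
_X_X_X
_____X
__XXXX
_X_XX_
k=5  _X____
_X_X_X
_____X
___XXX
__X_X_
k=6  _X__X_
_X__X_
____XX
___XXX
__X_X_
k=7  ____X_
X_X_X_
_X__XX
___XXX
__X_X_
k=8  __XX__
X_XXX_
_X__XX
___XXX
__X_X_
k=9  __XX__
X_XXX_
_X__X_
___X__
__X_XX
k=10  __XXXX
X_XXXX
_X__X_
___X__
__X_XX
k=11  __XXXX
X_XXXX
_X__X_
_X_X__
XX__XX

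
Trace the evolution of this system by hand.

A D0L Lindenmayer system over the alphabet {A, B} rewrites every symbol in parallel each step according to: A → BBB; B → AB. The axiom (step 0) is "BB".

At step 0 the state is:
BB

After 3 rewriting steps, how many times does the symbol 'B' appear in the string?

14

[0] BB
[1] ABAB
[2] BBBABBBBAB
[3] ABABABBBBABABABABBBBAB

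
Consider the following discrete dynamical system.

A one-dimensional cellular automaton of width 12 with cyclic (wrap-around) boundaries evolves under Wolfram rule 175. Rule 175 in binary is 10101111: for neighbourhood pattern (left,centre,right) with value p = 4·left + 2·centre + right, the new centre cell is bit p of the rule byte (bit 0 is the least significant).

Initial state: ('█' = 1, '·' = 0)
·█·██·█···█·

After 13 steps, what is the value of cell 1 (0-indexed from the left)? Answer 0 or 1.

1

[0] ·█·██·█···█·
[1] ████·██·███·
[2] ███·██·███·█
[3] ██·██·███·██
[4] █·██·███·███
[5] ·██·███·████
[6] ██·███·████·
[7] █·███·████·█
[8] ·███·████·██
[9] ███·████·██·
[10] ██·████·██·█
[11] █·████·██·██
[12] ·████·██·███
[13] ████·██·███·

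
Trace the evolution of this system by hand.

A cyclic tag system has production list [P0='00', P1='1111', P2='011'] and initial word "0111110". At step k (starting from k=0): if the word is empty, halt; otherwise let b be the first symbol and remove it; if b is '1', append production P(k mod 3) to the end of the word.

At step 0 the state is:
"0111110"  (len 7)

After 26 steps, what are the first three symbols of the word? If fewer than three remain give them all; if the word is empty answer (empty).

101

k=0  "0111110"  (len 7)
k=1  "111110"  (len 6)
k=2  "111101111"  (len 9)
k=3  "11101111011"  (len 11)
k=4  "110111101100"  (len 12)
k=5  "101111011001111"  (len 15)
k=6  "01111011001111011"  (len 17)
k=7  "1111011001111011"  (len 16)
k=8  "1110110011110111111"  (len 19)
k=9  "110110011110111111011"  (len 21)
k=10  "1011001111011111101100"  (len 22)
k=11  "0110011110111111011001111"  (len 25)
k=12  "110011110111111011001111"  (len 24)
k=13  "1001111011111101100111100"  (len 25)
k=14  "0011110111111011001111001111"  (len 28)
k=15  "011110111111011001111001111"  (len 27)
k=16  "11110111111011001111001111"  (len 26)
k=17  "11101111110110011110011111111"  (len 29)
k=18  "1101111110110011110011111111011"  (len 31)
k=19  "10111111011001111001111111101100"  (len 32)
k=20  "01111110110011110011111111011001111"  (len 35)
k=21  "1111110110011110011111111011001111"  (len 34)
k=22  "11111011001111001111111101100111100"  (len 35)
k=23  "11110110011110011111111011001111001111"  (len 38)
k=24  "1110110011110011111111011001111001111011"  (len 40)
k=25  "11011001111001111111101100111100111101100"  (len 41)
k=26  "10110011110011111111011001111001111011001111"  (len 44)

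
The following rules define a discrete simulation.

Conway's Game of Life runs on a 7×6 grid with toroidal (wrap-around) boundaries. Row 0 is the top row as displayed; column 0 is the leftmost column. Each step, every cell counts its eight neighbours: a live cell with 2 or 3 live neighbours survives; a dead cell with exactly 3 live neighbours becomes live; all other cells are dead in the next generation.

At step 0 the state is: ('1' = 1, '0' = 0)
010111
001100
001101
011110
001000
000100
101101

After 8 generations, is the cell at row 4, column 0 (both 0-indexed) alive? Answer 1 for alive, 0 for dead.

k=0  010111
001100
001101
011110
001000
000100
101101
k=1  010001
110001
000000
010010
010010
010110
110001
k=2  001010
010001
010001
000000
110011
010110
010001
k=3  011011
011011
000000
010010
111111
010100
110001
k=4  000000
011011
111111
010010
000001
000100
000101
k=5  101101
000000
000000
010000
000010
000000
000010
k=6  000111
000000
000000
000000
000000
000000
000111
k=7  000101
000010
000000
000000
000000
000010
000101
k=8  000101
000010
000000
000000
000000
000010
000101

0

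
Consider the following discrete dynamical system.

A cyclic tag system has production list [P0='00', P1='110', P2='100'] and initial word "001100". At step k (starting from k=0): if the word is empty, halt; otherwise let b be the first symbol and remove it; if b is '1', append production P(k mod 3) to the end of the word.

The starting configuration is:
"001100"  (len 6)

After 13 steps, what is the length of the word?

step 0: "001100"  (len 6)
step 1: "01100"  (len 5)
step 2: "1100"  (len 4)
step 3: "100100"  (len 6)
step 4: "0010000"  (len 7)
step 5: "010000"  (len 6)
step 6: "10000"  (len 5)
step 7: "000000"  (len 6)
step 8: "00000"  (len 5)
step 9: "0000"  (len 4)
step 10: "000"  (len 3)
step 11: "00"  (len 2)
step 12: "0"  (len 1)
step 13: (halted — word empty)

0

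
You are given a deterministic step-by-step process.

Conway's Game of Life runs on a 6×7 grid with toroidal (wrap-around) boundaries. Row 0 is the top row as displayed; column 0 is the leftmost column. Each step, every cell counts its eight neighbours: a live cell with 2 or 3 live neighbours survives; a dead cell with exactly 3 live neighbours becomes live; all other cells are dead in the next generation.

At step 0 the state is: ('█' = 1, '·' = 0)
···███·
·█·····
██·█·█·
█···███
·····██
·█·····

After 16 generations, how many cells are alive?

[0] ···███·
·█·····
██·█·█·
█···███
·····██
·█·····
[1] ··█·█··
██·█·██
·██··█·
·█·····
····█··
······█
[2] ·████··
█··█·██
····██·
·██····
·······
···█·█·
[3] ██·····
██····█
██████·
·······
··█····
···█···
[4] ·██···█
···███·
··████·
····█··
·······
·██····
[5] ██··██·
·█····█
··█····
····██·
·······
███····
[6] ·····█·
·██··██
·····█·
·······
·█·····
█·█···█
[7] ··█··█·
····███
·····██
·······
██·····
██····█
[8] ·█··█··
····█··
····█·█
█·····█
·█····█
··█···█
[9] ···█·█·
···██··
█·····█
······█
·█···██
·██··█·
[10] ···█·█·
···████
█····██
·······
·██··██
███··█·
[11] ██·█···
█··█···
█······
·█·····
··█··██
█··█·█·
[12] ██·█···
█·█···█
██·····
██····█
███·███
█··█·█·
[13] ···██··
··█···█
··█····
·······
··███··
···█·█·
[14] ··████·
··█····
·······
··█····
··███··
·····█·
[15] ··████·
··█·█··
·······
··█····
··███··
·····█·
[16] ··█··█·
··█·██·
···█···
··█····
··███··
·····█·

11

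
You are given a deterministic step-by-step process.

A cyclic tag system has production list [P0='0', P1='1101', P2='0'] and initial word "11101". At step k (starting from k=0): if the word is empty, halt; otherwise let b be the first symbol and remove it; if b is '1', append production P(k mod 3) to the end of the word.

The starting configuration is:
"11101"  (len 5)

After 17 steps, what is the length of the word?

k=0  "11101"  (len 5)
k=1  "11010"  (len 5)
k=2  "10101101"  (len 8)
k=3  "01011010"  (len 8)
k=4  "1011010"  (len 7)
k=5  "0110101101"  (len 10)
k=6  "110101101"  (len 9)
k=7  "101011010"  (len 9)
k=8  "010110101101"  (len 12)
k=9  "10110101101"  (len 11)
k=10  "01101011010"  (len 11)
k=11  "1101011010"  (len 10)
k=12  "1010110100"  (len 10)
k=13  "0101101000"  (len 10)
k=14  "101101000"  (len 9)
k=15  "011010000"  (len 9)
k=16  "11010000"  (len 8)
k=17  "10100001101"  (len 11)

11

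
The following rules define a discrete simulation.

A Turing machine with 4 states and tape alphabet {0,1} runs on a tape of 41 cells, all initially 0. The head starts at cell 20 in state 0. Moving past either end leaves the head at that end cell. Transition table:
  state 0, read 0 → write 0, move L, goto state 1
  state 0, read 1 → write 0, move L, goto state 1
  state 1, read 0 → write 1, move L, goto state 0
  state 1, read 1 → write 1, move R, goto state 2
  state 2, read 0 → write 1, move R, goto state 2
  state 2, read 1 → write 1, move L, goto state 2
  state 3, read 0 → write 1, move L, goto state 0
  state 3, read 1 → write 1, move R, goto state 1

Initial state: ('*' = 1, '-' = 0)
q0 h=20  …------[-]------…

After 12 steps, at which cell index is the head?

k=0  q0 h=20  …------[-]------…
k=1  q1 h=19  …------[-]------…
k=2  q0 h=18  …------[-]*-----…
k=3  q1 h=17  …------[-]-*----…
k=4  q0 h=16  …------[-]*-*---…
k=5  q1 h=15  …------[-]-*-*--…
k=6  q0 h=14  …------[-]*-*-*-…
k=7  q1 h=13  …------[-]-*-*-*…
k=8  q0 h=12  …------[-]*-*-*-…
k=9  q1 h=11  …------[-]-*-*-*…
k=10  q0 h=10  …------[-]*-*-*-…
k=11  q1 h= 9  …------[-]-*-*-*…
k=12  q0 h= 8  …------[-]*-*-*-…

8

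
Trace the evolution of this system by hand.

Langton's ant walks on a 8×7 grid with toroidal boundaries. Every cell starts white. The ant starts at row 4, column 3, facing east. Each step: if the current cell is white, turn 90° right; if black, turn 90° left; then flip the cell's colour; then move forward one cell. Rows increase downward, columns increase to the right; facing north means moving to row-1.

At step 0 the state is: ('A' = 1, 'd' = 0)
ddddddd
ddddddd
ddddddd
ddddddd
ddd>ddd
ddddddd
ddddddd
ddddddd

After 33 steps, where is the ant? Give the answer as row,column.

3,1

step 0: ddddddd
ddddddd
ddddddd
ddddddd
ddd>ddd
ddddddd
ddddddd
ddddddd
step 1: ddddddd
ddddddd
ddddddd
ddddddd
dddAddd
dddvddd
ddddddd
ddddddd
step 2: ddddddd
ddddddd
ddddddd
ddddddd
dddAddd
dd<Addd
ddddddd
ddddddd
step 3: ddddddd
ddddddd
ddddddd
ddddddd
dd^Addd
ddAAddd
ddddddd
ddddddd
step 4: ddddddd
ddddddd
ddddddd
ddddddd
ddA>ddd
ddAAddd
ddddddd
ddddddd
step 5: ddddddd
ddddddd
ddddddd
ddd^ddd
ddAdddd
ddAAddd
ddddddd
ddddddd
step 6: ddddddd
ddddddd
ddddddd
dddA>dd
ddAdddd
ddAAddd
ddddddd
ddddddd
step 7: ddddddd
ddddddd
ddddddd
dddAAdd
ddAdvdd
ddAAddd
ddddddd
ddddddd
step 8: ddddddd
ddddddd
ddddddd
dddAAdd
ddA<Add
ddAAddd
ddddddd
ddddddd
step 9: ddddddd
ddddddd
ddddddd
ddd^Add
ddAAAdd
ddAAddd
ddddddd
ddddddd
step 10: ddddddd
ddddddd
ddddddd
dd<dAdd
ddAAAdd
ddAAddd
ddddddd
ddddddd
step 11: ddddddd
ddddddd
dd^dddd
ddAdAdd
ddAAAdd
ddAAddd
ddddddd
ddddddd
step 12: ddddddd
ddddddd
ddA>ddd
ddAdAdd
ddAAAdd
ddAAddd
ddddddd
ddddddd
step 13: ddddddd
ddddddd
ddAAddd
ddAvAdd
ddAAAdd
ddAAddd
ddddddd
ddddddd
step 14: ddddddd
ddddddd
ddAAddd
dd<AAdd
ddAAAdd
ddAAddd
ddddddd
ddddddd
step 15: ddddddd
ddddddd
ddAAddd
dddAAdd
ddvAAdd
ddAAddd
ddddddd
ddddddd
step 16: ddddddd
ddddddd
ddAAddd
dddAAdd
ddd>Add
ddAAddd
ddddddd
ddddddd
step 17: ddddddd
ddddddd
ddAAddd
ddd^Add
ddddAdd
ddAAddd
ddddddd
ddddddd
step 18: ddddddd
ddddddd
ddAAddd
dd<dAdd
ddddAdd
ddAAddd
ddddddd
ddddddd
step 19: ddddddd
ddddddd
dd^Addd
ddAdAdd
ddddAdd
ddAAddd
ddddddd
ddddddd
step 20: ddddddd
ddddddd
d<dAddd
ddAdAdd
ddddAdd
ddAAddd
ddddddd
ddddddd
step 21: ddddddd
d^ddddd
dAdAddd
ddAdAdd
ddddAdd
ddAAddd
ddddddd
ddddddd
step 22: ddddddd
dA>dddd
dAdAddd
ddAdAdd
ddddAdd
ddAAddd
ddddddd
ddddddd
step 23: ddddddd
dAAdddd
dAvAddd
ddAdAdd
ddddAdd
ddAAddd
ddddddd
ddddddd
step 24: ddddddd
dAAdddd
d<AAddd
ddAdAdd
ddddAdd
ddAAddd
ddddddd
ddddddd
step 25: ddddddd
dAAdddd
ddAAddd
dvAdAdd
ddddAdd
ddAAddd
ddddddd
ddddddd
step 26: ddddddd
dAAdddd
ddAAddd
<AAdAdd
ddddAdd
ddAAddd
ddddddd
ddddddd
step 27: ddddddd
dAAdddd
^dAAddd
AAAdAdd
ddddAdd
ddAAddd
ddddddd
ddddddd
step 28: ddddddd
dAAdddd
A>AAddd
AAAdAdd
ddddAdd
ddAAddd
ddddddd
ddddddd
step 29: ddddddd
dAAdddd
AAAAddd
AvAdAdd
ddddAdd
ddAAddd
ddddddd
ddddddd
step 30: ddddddd
dAAdddd
AAAAddd
Ad>dAdd
ddddAdd
ddAAddd
ddddddd
ddddddd
step 31: ddddddd
dAAdddd
AA^Addd
AdddAdd
ddddAdd
ddAAddd
ddddddd
ddddddd
step 32: ddddddd
dAAdddd
A<dAddd
AdddAdd
ddddAdd
ddAAddd
ddddddd
ddddddd
step 33: ddddddd
dAAdddd
AddAddd
AvddAdd
ddddAdd
ddAAddd
ddddddd
ddddddd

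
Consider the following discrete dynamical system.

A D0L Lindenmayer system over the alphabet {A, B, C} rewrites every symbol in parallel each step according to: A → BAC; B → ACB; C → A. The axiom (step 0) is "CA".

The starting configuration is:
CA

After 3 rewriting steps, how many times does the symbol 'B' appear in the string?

7

k=0  CA
k=1  ABAC
k=2  BACACBBACA
k=3  ACBBACABACAACBACBBACABAC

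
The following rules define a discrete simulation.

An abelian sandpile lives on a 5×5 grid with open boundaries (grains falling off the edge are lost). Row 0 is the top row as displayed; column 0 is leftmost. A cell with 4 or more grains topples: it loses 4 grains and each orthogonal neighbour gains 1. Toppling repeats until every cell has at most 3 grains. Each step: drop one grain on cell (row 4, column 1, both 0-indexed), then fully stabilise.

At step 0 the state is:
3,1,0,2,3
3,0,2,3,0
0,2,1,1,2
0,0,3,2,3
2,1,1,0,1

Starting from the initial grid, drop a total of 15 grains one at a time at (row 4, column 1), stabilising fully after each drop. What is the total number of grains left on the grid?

gen 0: 3,1,0,2,3
3,0,2,3,0
0,2,1,1,2
0,0,3,2,3
2,1,1,0,1
gen 1: 3,1,0,2,3
3,0,2,3,0
0,2,1,1,2
0,0,3,2,3
2,2,1,0,1
gen 2: 3,1,0,2,3
3,0,2,3,0
0,2,1,1,2
0,0,3,2,3
2,3,1,0,1
gen 3: 3,1,0,2,3
3,0,2,3,0
0,2,1,1,2
0,1,3,2,3
3,0,2,0,1
gen 4: 3,1,0,2,3
3,0,2,3,0
0,2,1,1,2
0,1,3,2,3
3,1,2,0,1
gen 5: 3,1,0,2,3
3,0,2,3,0
0,2,1,1,2
0,1,3,2,3
3,2,2,0,1
gen 6: 3,1,0,2,3
3,0,2,3,0
0,2,1,1,2
0,1,3,2,3
3,3,2,0,1
gen 7: 3,1,0,2,3
3,0,2,3,0
0,2,1,1,2
1,2,3,2,3
0,1,3,0,1
gen 8: 3,1,0,2,3
3,0,2,3,0
0,2,1,1,2
1,2,3,2,3
0,2,3,0,1
gen 9: 3,1,0,2,3
3,0,2,3,0
0,2,1,1,2
1,2,3,2,3
0,3,3,0,1
gen 10: 3,1,0,2,3
3,0,2,3,0
0,3,2,1,2
2,0,1,3,3
1,2,1,1,1
gen 11: 3,1,0,2,3
3,0,2,3,0
0,3,2,1,2
2,0,1,3,3
1,3,1,1,1
gen 12: 3,1,0,2,3
3,0,2,3,0
0,3,2,1,2
2,1,1,3,3
2,0,2,1,1
gen 13: 3,1,0,2,3
3,0,2,3,0
0,3,2,1,2
2,1,1,3,3
2,1,2,1,1
gen 14: 3,1,0,2,3
3,0,2,3,0
0,3,2,1,2
2,1,1,3,3
2,2,2,1,1
gen 15: 3,1,0,2,3
3,0,2,3,0
0,3,2,1,2
2,1,1,3,3
2,3,2,1,1

44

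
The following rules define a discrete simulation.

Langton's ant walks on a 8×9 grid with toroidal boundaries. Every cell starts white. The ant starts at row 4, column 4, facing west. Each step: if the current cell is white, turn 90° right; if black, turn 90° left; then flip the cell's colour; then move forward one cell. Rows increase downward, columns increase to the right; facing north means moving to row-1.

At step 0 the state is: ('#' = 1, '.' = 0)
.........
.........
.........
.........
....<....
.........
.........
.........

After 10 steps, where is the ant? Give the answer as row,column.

0) .........
.........
.........
.........
....<....
.........
.........
.........
1) .........
.........
.........
....^....
....#....
.........
.........
.........
2) .........
.........
.........
....#>...
....#....
.........
.........
.........
3) .........
.........
.........
....##...
....#v...
.........
.........
.........
4) .........
.........
.........
....##...
....<#...
.........
.........
.........
5) .........
.........
.........
....##...
.....#...
....v....
.........
.........
6) .........
.........
.........
....##...
.....#...
...<#....
.........
.........
7) .........
.........
.........
....##...
...^.#...
...##....
.........
.........
8) .........
.........
.........
....##...
...#>#...
...##....
.........
.........
9) .........
.........
.........
....##...
...###...
...#v....
.........
.........
10) .........
.........
.........
....##...
...###...
...#.>...
.........
.........

5,5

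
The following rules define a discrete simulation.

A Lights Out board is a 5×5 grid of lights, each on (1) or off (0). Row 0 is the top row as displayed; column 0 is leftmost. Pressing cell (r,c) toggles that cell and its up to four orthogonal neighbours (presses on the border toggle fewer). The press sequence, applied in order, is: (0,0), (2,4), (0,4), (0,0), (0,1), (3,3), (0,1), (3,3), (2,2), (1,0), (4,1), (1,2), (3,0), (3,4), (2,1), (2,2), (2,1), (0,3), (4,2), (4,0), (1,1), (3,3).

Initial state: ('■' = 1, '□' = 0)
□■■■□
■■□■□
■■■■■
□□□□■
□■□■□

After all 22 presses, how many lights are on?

11

t=0: □■■■□
■■□■□
■■■■■
□□□□■
□■□■□
t=1: ■□■■□
□■□■□
■■■■■
□□□□■
□■□■□
t=2: ■□■■□
□■□■■
■■■□□
□□□□□
□■□■□
t=3: ■□■□■
□■□■□
■■■□□
□□□□□
□■□■□
t=4: □■■□■
■■□■□
■■■□□
□□□□□
□■□■□
t=5: ■□□□■
■□□■□
■■■□□
□□□□□
□■□■□
t=6: ■□□□■
■□□■□
■■■■□
□□■■■
□■□□□
t=7: □■■□■
■■□■□
■■■■□
□□■■■
□■□□□
t=8: □■■□■
■■□■□
■■■□□
□□□□□
□■□■□
t=9: □■■□■
■■■■□
■□□■□
□□■□□
□■□■□
t=10: ■■■□■
□□■■□
□□□■□
□□■□□
□■□■□
t=11: ■■■□■
□□■■□
□□□■□
□■■□□
■□■■□
t=12: ■■□□■
□■□□□
□□■■□
□■■□□
■□■■□
t=13: ■■□□■
□■□□□
■□■■□
■□■□□
□□■■□
t=14: ■■□□■
□■□□□
■□■■■
■□■■■
□□■■■
t=15: ■■□□■
□□□□□
□■□■■
■■■■■
□□■■■
t=16: ■■□□■
□□■□□
□□■□■
■■□■■
□□■■■
t=17: ■■□□■
□■■□□
■■□□■
■□□■■
□□■■■
t=18: ■■■■□
□■■■□
■■□□■
■□□■■
□□■■■
t=19: ■■■■□
□■■■□
■■□□■
■□■■■
□■□□■
t=20: ■■■■□
□■■■□
■■□□■
□□■■■
■□□□■
t=21: ■□■■□
■□□■□
■□□□■
□□■■■
■□□□■
t=22: ■□■■□
■□□■□
■□□■■
□□□□□
■□□■■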